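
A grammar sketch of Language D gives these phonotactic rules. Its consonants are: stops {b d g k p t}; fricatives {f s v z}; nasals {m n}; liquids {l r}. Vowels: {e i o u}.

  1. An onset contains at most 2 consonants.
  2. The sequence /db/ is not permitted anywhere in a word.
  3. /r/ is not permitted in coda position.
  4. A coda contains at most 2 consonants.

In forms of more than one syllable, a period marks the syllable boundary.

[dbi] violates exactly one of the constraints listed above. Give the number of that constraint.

[dbi]: contains banned sequence /db/.
This is a violation of constraint 2: "The sequence /db/ is not permitted anywhere in a word."
The remaining constraints (1, 3, 4) are satisfied.

2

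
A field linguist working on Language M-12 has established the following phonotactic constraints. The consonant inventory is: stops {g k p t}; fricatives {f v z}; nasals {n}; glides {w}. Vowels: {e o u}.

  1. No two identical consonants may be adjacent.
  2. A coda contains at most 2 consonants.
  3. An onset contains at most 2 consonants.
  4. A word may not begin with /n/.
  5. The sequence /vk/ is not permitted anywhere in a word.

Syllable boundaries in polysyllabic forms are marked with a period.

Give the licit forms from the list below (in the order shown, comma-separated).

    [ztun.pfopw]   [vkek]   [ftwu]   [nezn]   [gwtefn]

[ztun.pfopw]

[ztun.pfopw] — σ1 onset /zt/ (2C), coda /n/ ok; σ2 onset /pf/ (2C), coda /pw/ (2C) ok → licit
[vkek] — violates constraint 5: contains banned sequence /vk/ → illicit
[ftwu] — violates constraint 3: syllable 1 onset /ftw/ has 3 consonants (> 2) → illicit
[nezn] — violates constraint 4: word begins with /n/ → illicit
[gwtefn] — violates constraint 3: syllable 1 onset /gwt/ has 3 consonants (> 2) → illicit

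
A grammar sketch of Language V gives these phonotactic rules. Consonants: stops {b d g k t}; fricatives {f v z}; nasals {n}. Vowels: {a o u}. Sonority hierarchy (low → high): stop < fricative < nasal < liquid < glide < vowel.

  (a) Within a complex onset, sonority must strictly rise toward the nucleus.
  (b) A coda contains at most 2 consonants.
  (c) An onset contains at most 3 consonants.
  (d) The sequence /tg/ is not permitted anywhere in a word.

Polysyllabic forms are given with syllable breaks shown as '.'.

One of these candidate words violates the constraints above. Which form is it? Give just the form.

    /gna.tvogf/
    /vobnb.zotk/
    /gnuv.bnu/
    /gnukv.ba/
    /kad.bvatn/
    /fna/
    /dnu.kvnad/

/gna.tvogf/ — σ1 onset /gn/ (1→3 rises), coda /∅/ ok; σ2 onset /tv/ (1→2 rises), coda /gf/ (2C) ok → permitted
/vobnb.zotk/ — violates constraint (b): syllable 1 coda /bnb/ has 3 consonants (> 2) → not permitted
/gnuv.bnu/ — σ1 onset /gn/ (1→3 rises), coda /v/ ok; σ2 onset /bn/ (1→3 rises), coda /∅/ ok → permitted
/gnukv.ba/ — σ1 onset /gn/ (1→3 rises), coda /kv/ (2C) ok; σ2 onset /b/, coda /∅/ ok → permitted
/kad.bvatn/ — σ1 onset /k/, coda /d/ ok; σ2 onset /bv/ (1→2 rises), coda /tn/ (2C) ok → permitted
/fna/ — σ1 onset /fn/ (2→3 rises), coda /∅/ ok → permitted
/dnu.kvnad/ — σ1 onset /dn/ (1→3 rises), coda /∅/ ok; σ2 onset /kvn/ (1→2→3 rises), coda /d/ ok → permitted

/vobnb.zotk/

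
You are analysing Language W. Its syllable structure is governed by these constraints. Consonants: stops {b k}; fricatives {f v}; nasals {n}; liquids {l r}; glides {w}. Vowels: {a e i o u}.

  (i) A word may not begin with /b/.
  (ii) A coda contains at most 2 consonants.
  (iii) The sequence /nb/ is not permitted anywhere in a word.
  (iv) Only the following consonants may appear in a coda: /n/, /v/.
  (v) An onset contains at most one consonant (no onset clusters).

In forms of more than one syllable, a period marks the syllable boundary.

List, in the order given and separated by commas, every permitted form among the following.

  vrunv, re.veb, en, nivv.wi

vrunv — violates constraint (v): syllable 1 onset /vr/ has 2 consonants (> 1) → not permitted
re.veb — violates constraint (iv): syllable 2 coda contains /b/, which is not a licensed coda consonant → not permitted
en — σ1 onset /∅/, coda /n/ ok → permitted
nivv.wi — σ1 onset /n/, coda /vv/ (2C) ok; σ2 onset /w/, coda /∅/ ok → permitted

en, nivv.wi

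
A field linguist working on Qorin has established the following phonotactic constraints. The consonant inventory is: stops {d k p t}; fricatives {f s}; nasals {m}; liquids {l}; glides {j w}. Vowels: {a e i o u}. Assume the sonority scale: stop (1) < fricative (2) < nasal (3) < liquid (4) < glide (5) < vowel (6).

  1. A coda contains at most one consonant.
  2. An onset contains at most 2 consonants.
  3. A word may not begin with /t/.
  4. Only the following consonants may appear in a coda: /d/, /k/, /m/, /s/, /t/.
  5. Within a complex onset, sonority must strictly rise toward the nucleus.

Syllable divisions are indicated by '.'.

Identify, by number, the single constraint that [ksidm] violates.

[ksidm]: syllable 1 coda /dm/ has 2 consonants (> 1).
This is a violation of constraint 1: "A coda contains at most one consonant."
The remaining constraints (2, 3, 4, 5) are satisfied.

1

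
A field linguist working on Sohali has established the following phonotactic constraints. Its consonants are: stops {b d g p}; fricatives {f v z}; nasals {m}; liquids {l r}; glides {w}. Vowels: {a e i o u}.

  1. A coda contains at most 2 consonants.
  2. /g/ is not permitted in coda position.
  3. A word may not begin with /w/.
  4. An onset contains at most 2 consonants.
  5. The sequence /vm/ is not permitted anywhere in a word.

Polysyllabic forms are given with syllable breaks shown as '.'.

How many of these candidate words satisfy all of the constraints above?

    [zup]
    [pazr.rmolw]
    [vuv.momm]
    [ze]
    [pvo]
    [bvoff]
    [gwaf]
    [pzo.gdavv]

[zup] — σ1 onset /z/, coda /p/ ok → phonotactically legal
[pazr.rmolw] — σ1 onset /p/, coda /zr/ (2C) ok; σ2 onset /rm/ (2C), coda /lw/ (2C) ok → phonotactically legal
[vuv.momm] — violates constraint 5: contains banned sequence /vm/ → phonotactically illegal
[ze] — σ1 onset /z/, coda /∅/ ok → phonotactically legal
[pvo] — σ1 onset /pv/ (2C), coda /∅/ ok → phonotactically legal
[bvoff] — σ1 onset /bv/ (2C), coda /ff/ (2C) ok → phonotactically legal
[gwaf] — σ1 onset /gw/ (2C), coda /f/ ok → phonotactically legal
[pzo.gdavv] — σ1 onset /pz/ (2C), coda /∅/ ok; σ2 onset /gd/ (2C), coda /vv/ (2C) ok → phonotactically legal
Phonotactically legal: [zup], [pazr.rmolw], [ze], [pvo], [bvoff], [gwaf], [pzo.gdavv] → 7.

7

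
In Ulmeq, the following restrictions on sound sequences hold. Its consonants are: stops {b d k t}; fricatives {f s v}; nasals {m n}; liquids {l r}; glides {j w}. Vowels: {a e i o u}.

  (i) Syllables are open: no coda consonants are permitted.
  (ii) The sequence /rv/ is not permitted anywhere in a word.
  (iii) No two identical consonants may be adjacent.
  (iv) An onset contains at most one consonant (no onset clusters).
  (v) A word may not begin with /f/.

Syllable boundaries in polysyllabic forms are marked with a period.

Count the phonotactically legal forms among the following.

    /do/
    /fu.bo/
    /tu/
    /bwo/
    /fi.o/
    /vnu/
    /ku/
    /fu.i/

3

/do/ — σ1 onset /d/, coda /∅/ ok → phonotactically legal
/fu.bo/ — violates constraint (v): word begins with /f/ → phonotactically illegal
/tu/ — σ1 onset /t/, coda /∅/ ok → phonotactically legal
/bwo/ — violates constraint (iv): syllable 1 onset /bw/ has 2 consonants (> 1) → phonotactically illegal
/fi.o/ — violates constraint (v): word begins with /f/ → phonotactically illegal
/vnu/ — violates constraint (iv): syllable 1 onset /vn/ has 2 consonants (> 1) → phonotactically illegal
/ku/ — σ1 onset /k/, coda /∅/ ok → phonotactically legal
/fu.i/ — violates constraint (v): word begins with /f/ → phonotactically illegal
Phonotactically legal: /do/, /tu/, /ku/ → 3.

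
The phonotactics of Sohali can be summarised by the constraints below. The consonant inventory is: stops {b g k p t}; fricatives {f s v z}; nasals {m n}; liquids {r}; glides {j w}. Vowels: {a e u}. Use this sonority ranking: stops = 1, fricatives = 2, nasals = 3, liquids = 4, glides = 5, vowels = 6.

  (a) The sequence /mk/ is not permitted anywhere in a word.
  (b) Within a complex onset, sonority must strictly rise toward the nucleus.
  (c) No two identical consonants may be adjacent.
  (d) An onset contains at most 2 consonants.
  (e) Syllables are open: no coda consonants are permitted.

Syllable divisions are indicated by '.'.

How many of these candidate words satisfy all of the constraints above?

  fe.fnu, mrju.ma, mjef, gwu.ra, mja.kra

3

fe.fnu — σ1 onset /f/, coda /∅/ ok; σ2 onset /fn/ (2→3 rises), coda /∅/ ok → permitted
mrju.ma — violates constraint (d): syllable 1 onset /mrj/ has 3 consonants (> 2) → not permitted
mjef — violates constraint (e): syllable 1 coda /f/ has 1 consonant (> 0) → not permitted
gwu.ra — σ1 onset /gw/ (1→5 rises), coda /∅/ ok; σ2 onset /r/, coda /∅/ ok → permitted
mja.kra — σ1 onset /mj/ (3→5 rises), coda /∅/ ok; σ2 onset /kr/ (1→4 rises), coda /∅/ ok → permitted
Permitted: fe.fnu, gwu.ra, mja.kra → 3.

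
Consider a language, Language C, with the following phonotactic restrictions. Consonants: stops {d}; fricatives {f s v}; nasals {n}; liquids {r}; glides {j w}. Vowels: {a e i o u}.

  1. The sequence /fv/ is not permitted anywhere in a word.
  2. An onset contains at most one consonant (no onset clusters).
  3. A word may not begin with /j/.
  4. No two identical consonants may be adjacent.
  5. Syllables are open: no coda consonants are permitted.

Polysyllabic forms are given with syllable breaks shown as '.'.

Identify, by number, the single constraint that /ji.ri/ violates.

3

/ji.ri/: word begins with /j/.
This is a violation of constraint 3: "A word may not begin with /j/."
The remaining constraints (1, 2, 4, 5) are satisfied.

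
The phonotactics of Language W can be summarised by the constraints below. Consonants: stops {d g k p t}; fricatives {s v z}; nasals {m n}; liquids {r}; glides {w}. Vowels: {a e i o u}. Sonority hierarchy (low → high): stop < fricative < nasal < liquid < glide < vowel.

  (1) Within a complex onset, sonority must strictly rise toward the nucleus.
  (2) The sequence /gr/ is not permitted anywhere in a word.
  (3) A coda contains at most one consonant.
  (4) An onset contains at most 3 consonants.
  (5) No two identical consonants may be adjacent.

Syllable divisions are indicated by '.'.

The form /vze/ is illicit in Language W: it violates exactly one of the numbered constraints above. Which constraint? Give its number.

1

/vze/: syllable 1 onset /vz/: /v/ (fricative, 2) → /z/ (fricative, 2) does not rise.
This is a violation of constraint 1: "Within a complex onset, sonority must strictly rise toward the nucleus."
The remaining constraints (2, 3, 4, 5) are satisfied.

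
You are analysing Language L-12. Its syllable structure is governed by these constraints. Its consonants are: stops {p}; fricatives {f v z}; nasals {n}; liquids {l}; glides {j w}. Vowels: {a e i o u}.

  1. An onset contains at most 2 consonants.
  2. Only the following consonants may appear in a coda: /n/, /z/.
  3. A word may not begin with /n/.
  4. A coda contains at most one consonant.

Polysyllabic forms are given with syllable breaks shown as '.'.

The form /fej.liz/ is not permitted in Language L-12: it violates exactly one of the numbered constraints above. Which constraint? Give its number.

2

/fej.liz/: syllable 1 coda contains /j/, which is not a licensed coda consonant.
This is a violation of constraint 2: "Only the following consonants may appear in a coda: /n/, /z/."
The remaining constraints (1, 3, 4) are satisfied.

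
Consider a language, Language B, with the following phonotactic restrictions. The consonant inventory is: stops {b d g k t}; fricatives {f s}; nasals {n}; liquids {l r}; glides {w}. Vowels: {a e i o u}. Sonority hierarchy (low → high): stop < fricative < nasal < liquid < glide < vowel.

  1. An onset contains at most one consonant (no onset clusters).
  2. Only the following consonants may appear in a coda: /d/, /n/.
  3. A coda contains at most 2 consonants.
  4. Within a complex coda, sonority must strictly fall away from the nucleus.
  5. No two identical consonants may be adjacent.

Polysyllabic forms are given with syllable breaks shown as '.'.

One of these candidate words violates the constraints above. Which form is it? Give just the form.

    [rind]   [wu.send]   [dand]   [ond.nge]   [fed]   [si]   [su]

[ond.nge]

[rind] — σ1 onset /r/, coda /nd/ (3→1 falls) ok → phonotactically legal
[wu.send] — σ1 onset /w/, coda /∅/ ok; σ2 onset /s/, coda /nd/ (3→1 falls) ok → phonotactically legal
[dand] — σ1 onset /d/, coda /nd/ (3→1 falls) ok → phonotactically legal
[ond.nge] — violates constraint 1: syllable 2 onset /ng/ has 2 consonants (> 1) → phonotactically illegal
[fed] — σ1 onset /f/, coda /d/ ok → phonotactically legal
[si] — σ1 onset /s/, coda /∅/ ok → phonotactically legal
[su] — σ1 onset /s/, coda /∅/ ok → phonotactically legal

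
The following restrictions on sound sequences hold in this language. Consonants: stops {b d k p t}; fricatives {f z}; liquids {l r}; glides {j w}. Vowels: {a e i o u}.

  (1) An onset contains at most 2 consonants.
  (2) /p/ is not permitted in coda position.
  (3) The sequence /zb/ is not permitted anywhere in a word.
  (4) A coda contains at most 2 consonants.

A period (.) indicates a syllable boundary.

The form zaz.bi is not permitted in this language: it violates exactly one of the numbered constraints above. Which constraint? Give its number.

3

zaz.bi: contains banned sequence /zb/.
This is a violation of constraint 3: "The sequence /zb/ is not permitted anywhere in a word."
The remaining constraints (1, 2, 4) are satisfied.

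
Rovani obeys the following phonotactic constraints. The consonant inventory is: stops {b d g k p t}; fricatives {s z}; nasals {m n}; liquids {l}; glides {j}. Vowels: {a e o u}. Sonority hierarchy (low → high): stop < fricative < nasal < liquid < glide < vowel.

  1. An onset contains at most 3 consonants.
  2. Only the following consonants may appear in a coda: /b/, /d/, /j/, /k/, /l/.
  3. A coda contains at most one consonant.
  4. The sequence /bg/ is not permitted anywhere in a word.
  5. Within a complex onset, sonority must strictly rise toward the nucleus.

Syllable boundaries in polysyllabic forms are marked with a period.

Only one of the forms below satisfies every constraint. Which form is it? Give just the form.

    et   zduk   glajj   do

do

et — violates constraint 2: syllable 1 coda contains /t/, which is not a licensed coda consonant → ill-formed
zduk — violates constraint 5: syllable 1 onset /zd/: /z/ (fricative, 2) → /d/ (stop, 1) does not rise → ill-formed
glajj — violates constraint 3: syllable 1 coda /jj/ has 2 consonants (> 1) → ill-formed
do — σ1 onset /d/, coda /∅/ ok → well-formed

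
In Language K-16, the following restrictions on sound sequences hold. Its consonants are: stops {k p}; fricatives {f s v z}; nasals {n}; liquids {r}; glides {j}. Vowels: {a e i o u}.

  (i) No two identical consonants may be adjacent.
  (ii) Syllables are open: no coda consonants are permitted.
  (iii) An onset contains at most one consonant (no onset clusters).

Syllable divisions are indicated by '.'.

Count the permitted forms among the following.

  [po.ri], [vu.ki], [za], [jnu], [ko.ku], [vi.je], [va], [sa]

7

[po.ri] — σ1 onset /p/, coda /∅/ ok; σ2 onset /r/, coda /∅/ ok → permitted
[vu.ki] — σ1 onset /v/, coda /∅/ ok; σ2 onset /k/, coda /∅/ ok → permitted
[za] — σ1 onset /z/, coda /∅/ ok → permitted
[jnu] — violates constraint (iii): syllable 1 onset /jn/ has 2 consonants (> 1) → not permitted
[ko.ku] — σ1 onset /k/, coda /∅/ ok; σ2 onset /k/, coda /∅/ ok → permitted
[vi.je] — σ1 onset /v/, coda /∅/ ok; σ2 onset /j/, coda /∅/ ok → permitted
[va] — σ1 onset /v/, coda /∅/ ok → permitted
[sa] — σ1 onset /s/, coda /∅/ ok → permitted
Permitted: [po.ri], [vu.ki], [za], [ko.ku], [vi.je], [va], [sa] → 7.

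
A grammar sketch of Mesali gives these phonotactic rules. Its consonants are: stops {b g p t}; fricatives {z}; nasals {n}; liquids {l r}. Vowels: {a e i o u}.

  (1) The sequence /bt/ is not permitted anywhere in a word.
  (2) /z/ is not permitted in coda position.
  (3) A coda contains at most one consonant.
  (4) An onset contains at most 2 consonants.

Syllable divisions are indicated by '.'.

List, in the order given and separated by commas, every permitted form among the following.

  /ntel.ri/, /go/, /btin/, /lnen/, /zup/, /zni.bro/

/ntel.ri/ — σ1 onset /nt/ (2C), coda /l/ ok; σ2 onset /r/, coda /∅/ ok → permitted
/go/ — σ1 onset /g/, coda /∅/ ok → permitted
/btin/ — violates constraint 1: contains banned sequence /bt/ → not permitted
/lnen/ — σ1 onset /ln/ (2C), coda /n/ ok → permitted
/zup/ — σ1 onset /z/, coda /p/ ok → permitted
/zni.bro/ — σ1 onset /zn/ (2C), coda /∅/ ok; σ2 onset /br/ (2C), coda /∅/ ok → permitted

/ntel.ri/, /go/, /lnen/, /zup/, /zni.bro/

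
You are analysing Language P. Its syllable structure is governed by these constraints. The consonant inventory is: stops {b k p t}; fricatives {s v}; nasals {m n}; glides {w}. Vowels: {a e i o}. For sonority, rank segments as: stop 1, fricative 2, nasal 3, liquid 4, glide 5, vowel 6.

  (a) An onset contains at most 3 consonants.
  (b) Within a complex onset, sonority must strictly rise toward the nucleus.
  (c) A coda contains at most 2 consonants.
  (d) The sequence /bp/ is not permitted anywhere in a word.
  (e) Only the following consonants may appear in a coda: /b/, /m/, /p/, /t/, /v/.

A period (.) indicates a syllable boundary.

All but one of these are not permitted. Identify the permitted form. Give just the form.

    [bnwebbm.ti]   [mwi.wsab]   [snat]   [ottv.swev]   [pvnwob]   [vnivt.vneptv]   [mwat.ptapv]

[bnwebbm.ti] — violates constraint (c): syllable 1 coda /bbm/ has 3 consonants (> 2) → not permitted
[mwi.wsab] — violates constraint (b): syllable 2 onset /ws/: /w/ (glide, 5) → /s/ (fricative, 2) does not rise → not permitted
[snat] — σ1 onset /sn/ (2→3 rises), coda /t/ ok → permitted
[ottv.swev] — violates constraint (c): syllable 1 coda /ttv/ has 3 consonants (> 2) → not permitted
[pvnwob] — violates constraint (a): syllable 1 onset /pvnw/ has 4 consonants (> 3) → not permitted
[vnivt.vneptv] — violates constraint (c): syllable 2 coda /ptv/ has 3 consonants (> 2) → not permitted
[mwat.ptapv] — violates constraint (b): syllable 2 onset /pt/: /p/ (stop, 1) → /t/ (stop, 1) does not rise → not permitted

[snat]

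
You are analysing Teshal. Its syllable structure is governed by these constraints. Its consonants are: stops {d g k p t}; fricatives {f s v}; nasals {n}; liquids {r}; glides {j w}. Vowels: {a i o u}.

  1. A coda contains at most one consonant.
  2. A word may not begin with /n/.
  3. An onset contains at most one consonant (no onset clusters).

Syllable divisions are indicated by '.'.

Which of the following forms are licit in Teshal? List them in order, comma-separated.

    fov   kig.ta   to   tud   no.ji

fov, kig.ta, to, tud

fov — σ1 onset /f/, coda /v/ ok → licit
kig.ta — σ1 onset /k/, coda /g/ ok; σ2 onset /t/, coda /∅/ ok → licit
to — σ1 onset /t/, coda /∅/ ok → licit
tud — σ1 onset /t/, coda /d/ ok → licit
no.ji — violates constraint 2: word begins with /n/ → illicit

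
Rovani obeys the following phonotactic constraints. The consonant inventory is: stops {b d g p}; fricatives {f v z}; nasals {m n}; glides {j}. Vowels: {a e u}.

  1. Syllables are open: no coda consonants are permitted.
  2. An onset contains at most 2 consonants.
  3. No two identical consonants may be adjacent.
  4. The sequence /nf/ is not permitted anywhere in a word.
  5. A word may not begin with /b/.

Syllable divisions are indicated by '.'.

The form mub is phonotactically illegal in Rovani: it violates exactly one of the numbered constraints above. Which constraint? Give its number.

mub: syllable 1 coda /b/ has 1 consonant (> 0).
This is a violation of constraint 1: "Syllables are open: no coda consonants are permitted."
The remaining constraints (2, 3, 4, 5) are satisfied.

1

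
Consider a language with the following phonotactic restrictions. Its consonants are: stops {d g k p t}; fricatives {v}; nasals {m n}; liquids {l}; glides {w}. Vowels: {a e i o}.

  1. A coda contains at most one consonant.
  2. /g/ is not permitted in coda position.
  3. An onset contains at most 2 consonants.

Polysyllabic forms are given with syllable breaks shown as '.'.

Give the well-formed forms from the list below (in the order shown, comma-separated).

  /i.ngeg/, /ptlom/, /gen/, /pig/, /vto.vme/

/i.ngeg/ — violates constraint 2: syllable 2 coda contains /g/ → ill-formed
/ptlom/ — violates constraint 3: syllable 1 onset /ptl/ has 3 consonants (> 2) → ill-formed
/gen/ — σ1 onset /g/, coda /n/ ok → well-formed
/pig/ — violates constraint 2: syllable 1 coda contains /g/ → ill-formed
/vto.vme/ — σ1 onset /vt/ (2C), coda /∅/ ok; σ2 onset /vm/ (2C), coda /∅/ ok → well-formed

/gen/, /vto.vme/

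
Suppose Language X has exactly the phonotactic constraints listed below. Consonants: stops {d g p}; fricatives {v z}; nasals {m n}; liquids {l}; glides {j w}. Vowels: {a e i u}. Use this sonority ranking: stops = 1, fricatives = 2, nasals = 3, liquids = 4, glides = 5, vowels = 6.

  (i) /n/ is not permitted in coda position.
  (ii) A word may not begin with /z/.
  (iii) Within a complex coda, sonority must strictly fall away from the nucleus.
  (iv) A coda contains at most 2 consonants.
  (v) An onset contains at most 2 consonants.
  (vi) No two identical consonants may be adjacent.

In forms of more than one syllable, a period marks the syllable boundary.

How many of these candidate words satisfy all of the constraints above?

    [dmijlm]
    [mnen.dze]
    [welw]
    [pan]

0

[dmijlm] — violates constraint (iv): syllable 1 coda /jlm/ has 3 consonants (> 2) → illicit
[mnen.dze] — violates constraint (i): syllable 1 coda contains /n/ → illicit
[welw] — violates constraint (iii): syllable 1 coda /lw/: /l/ (liquid, 4) → /w/ (glide, 5) does not fall → illicit
[pan] — violates constraint (i): syllable 1 coda contains /n/ → illicit
No form is licit → 0.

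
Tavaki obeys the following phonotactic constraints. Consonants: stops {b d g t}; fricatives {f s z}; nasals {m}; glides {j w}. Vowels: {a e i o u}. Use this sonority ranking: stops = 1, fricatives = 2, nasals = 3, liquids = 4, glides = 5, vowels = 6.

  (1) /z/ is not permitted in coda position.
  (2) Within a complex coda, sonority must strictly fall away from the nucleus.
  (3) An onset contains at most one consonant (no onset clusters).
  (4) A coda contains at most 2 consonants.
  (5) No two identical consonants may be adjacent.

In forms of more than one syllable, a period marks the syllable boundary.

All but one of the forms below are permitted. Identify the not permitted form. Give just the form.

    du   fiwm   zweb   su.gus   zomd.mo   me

du — σ1 onset /d/, coda /∅/ ok → permitted
fiwm — σ1 onset /f/, coda /wm/ (5→3 falls) ok → permitted
zweb — violates constraint 3: syllable 1 onset /zw/ has 2 consonants (> 1) → not permitted
su.gus — σ1 onset /s/, coda /∅/ ok; σ2 onset /g/, coda /s/ ok → permitted
zomd.mo — σ1 onset /z/, coda /md/ (3→1 falls) ok; σ2 onset /m/, coda /∅/ ok → permitted
me — σ1 onset /m/, coda /∅/ ok → permitted

zweb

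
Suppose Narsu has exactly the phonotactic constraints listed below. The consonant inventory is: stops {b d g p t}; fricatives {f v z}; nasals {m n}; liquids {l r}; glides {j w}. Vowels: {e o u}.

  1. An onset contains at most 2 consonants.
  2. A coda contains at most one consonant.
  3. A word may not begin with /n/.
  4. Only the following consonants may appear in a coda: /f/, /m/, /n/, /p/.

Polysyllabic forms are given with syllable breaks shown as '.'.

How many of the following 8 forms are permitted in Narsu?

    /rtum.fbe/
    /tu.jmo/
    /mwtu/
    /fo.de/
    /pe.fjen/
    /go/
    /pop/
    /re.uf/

7

/rtum.fbe/ — σ1 onset /rt/ (2C), coda /m/ ok; σ2 onset /fb/ (2C), coda /∅/ ok → permitted
/tu.jmo/ — σ1 onset /t/, coda /∅/ ok; σ2 onset /jm/ (2C), coda /∅/ ok → permitted
/mwtu/ — violates constraint 1: syllable 1 onset /mwt/ has 3 consonants (> 2) → not permitted
/fo.de/ — σ1 onset /f/, coda /∅/ ok; σ2 onset /d/, coda /∅/ ok → permitted
/pe.fjen/ — σ1 onset /p/, coda /∅/ ok; σ2 onset /fj/ (2C), coda /n/ ok → permitted
/go/ — σ1 onset /g/, coda /∅/ ok → permitted
/pop/ — σ1 onset /p/, coda /p/ ok → permitted
/re.uf/ — σ1 onset /r/, coda /∅/ ok; σ2 onset /∅/, coda /f/ ok → permitted
Permitted: /rtum.fbe/, /tu.jmo/, /fo.de/, /pe.fjen/, /go/, /pop/, /re.uf/ → 7.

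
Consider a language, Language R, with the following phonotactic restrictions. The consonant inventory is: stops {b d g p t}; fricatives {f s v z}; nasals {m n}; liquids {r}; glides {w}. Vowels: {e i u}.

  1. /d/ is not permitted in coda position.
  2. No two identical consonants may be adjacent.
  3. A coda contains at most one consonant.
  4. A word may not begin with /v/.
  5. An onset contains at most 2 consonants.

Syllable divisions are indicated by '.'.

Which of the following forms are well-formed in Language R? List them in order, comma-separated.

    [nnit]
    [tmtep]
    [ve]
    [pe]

[nnit] — violates constraint 2: adjacent identical consonants /nn/ → ill-formed
[tmtep] — violates constraint 5: syllable 1 onset /tmt/ has 3 consonants (> 2) → ill-formed
[ve] — violates constraint 4: word begins with /v/ → ill-formed
[pe] — σ1 onset /p/, coda /∅/ ok → well-formed

[pe]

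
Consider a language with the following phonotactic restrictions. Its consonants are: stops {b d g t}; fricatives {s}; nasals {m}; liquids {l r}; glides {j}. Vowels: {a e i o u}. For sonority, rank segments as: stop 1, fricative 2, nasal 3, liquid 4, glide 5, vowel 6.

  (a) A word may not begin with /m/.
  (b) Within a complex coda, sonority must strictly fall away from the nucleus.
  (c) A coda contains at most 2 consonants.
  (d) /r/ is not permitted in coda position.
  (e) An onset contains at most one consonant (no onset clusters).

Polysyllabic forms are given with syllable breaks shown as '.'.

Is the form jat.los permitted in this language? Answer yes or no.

jat.los — σ1 onset /j/, coda /t/ ok; σ2 onset /l/, coda /s/ ok → permitted

yes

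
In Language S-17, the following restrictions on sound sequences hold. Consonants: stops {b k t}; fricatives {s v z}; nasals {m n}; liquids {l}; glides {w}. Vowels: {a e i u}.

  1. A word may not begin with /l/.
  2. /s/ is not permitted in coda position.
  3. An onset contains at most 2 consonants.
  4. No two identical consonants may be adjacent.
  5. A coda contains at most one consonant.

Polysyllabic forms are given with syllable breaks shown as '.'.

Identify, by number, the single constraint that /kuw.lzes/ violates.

2

/kuw.lzes/: syllable 2 coda contains /s/.
This is a violation of constraint 2: "/s/ is not permitted in coda position."
The remaining constraints (1, 3, 4, 5) are satisfied.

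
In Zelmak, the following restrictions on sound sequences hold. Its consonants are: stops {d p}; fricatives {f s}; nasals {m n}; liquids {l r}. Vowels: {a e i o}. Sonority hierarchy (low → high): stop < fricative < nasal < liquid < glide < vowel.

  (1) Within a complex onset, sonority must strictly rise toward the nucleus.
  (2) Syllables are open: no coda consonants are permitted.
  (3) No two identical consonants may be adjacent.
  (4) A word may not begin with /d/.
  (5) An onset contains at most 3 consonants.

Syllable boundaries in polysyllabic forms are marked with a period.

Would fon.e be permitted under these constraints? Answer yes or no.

fon.e — violates constraint 2: syllable 1 coda /n/ has 1 consonant (> 0) → not permitted

no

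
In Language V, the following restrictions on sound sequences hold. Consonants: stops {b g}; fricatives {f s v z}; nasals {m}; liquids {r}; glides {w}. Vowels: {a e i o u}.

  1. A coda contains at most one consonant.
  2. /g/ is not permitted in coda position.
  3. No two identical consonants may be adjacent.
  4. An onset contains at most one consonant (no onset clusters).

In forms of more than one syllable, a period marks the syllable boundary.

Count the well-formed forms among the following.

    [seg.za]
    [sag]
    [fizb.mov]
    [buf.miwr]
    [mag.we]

0

[seg.za] — violates constraint 2: syllable 1 coda contains /g/ → ill-formed
[sag] — violates constraint 2: syllable 1 coda contains /g/ → ill-formed
[fizb.mov] — violates constraint 1: syllable 1 coda /zb/ has 2 consonants (> 1) → ill-formed
[buf.miwr] — violates constraint 1: syllable 2 coda /wr/ has 2 consonants (> 1) → ill-formed
[mag.we] — violates constraint 2: syllable 1 coda contains /g/ → ill-formed
No form is well-formed → 0.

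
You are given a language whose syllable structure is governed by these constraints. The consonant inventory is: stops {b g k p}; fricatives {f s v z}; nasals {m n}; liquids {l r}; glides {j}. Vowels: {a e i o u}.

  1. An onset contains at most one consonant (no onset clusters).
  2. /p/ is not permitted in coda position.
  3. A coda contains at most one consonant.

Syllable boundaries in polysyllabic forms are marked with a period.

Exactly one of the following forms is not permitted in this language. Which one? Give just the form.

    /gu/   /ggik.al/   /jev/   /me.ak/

/gu/ — σ1 onset /g/, coda /∅/ ok → permitted
/ggik.al/ — violates constraint 1: syllable 1 onset /gg/ has 2 consonants (> 1) → not permitted
/jev/ — σ1 onset /j/, coda /v/ ok → permitted
/me.ak/ — σ1 onset /m/, coda /∅/ ok; σ2 onset /∅/, coda /k/ ok → permitted

/ggik.al/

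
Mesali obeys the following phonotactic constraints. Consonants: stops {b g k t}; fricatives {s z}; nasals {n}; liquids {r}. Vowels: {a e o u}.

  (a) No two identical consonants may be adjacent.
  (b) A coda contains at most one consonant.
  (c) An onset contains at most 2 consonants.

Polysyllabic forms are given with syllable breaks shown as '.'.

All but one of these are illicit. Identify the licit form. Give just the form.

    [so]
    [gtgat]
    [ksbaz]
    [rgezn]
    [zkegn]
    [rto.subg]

[so]

[so] — σ1 onset /s/, coda /∅/ ok → licit
[gtgat] — violates constraint (c): syllable 1 onset /gtg/ has 3 consonants (> 2) → illicit
[ksbaz] — violates constraint (c): syllable 1 onset /ksb/ has 3 consonants (> 2) → illicit
[rgezn] — violates constraint (b): syllable 1 coda /zn/ has 2 consonants (> 1) → illicit
[zkegn] — violates constraint (b): syllable 1 coda /gn/ has 2 consonants (> 1) → illicit
[rto.subg] — violates constraint (b): syllable 2 coda /bg/ has 2 consonants (> 1) → illicit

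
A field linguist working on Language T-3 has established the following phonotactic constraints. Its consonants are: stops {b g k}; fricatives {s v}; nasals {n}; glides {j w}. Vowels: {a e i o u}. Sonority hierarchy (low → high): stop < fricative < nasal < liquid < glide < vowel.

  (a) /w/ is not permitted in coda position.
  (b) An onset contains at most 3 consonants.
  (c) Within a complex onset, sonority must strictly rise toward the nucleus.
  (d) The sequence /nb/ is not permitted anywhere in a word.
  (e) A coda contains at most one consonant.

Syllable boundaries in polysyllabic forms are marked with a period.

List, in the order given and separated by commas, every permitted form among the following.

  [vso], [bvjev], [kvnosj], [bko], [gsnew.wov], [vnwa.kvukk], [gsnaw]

[bvjev]

[vso] — violates constraint (c): syllable 1 onset /vs/: /v/ (fricative, 2) → /s/ (fricative, 2) does not rise → not permitted
[bvjev] — σ1 onset /bvj/ (1→2→5 rises), coda /v/ ok → permitted
[kvnosj] — violates constraint (e): syllable 1 coda /sj/ has 2 consonants (> 1) → not permitted
[bko] — violates constraint (c): syllable 1 onset /bk/: /b/ (stop, 1) → /k/ (stop, 1) does not rise → not permitted
[gsnew.wov] — violates constraint (a): syllable 1 coda contains /w/ → not permitted
[vnwa.kvukk] — violates constraint (e): syllable 2 coda /kk/ has 2 consonants (> 1) → not permitted
[gsnaw] — violates constraint (a): syllable 1 coda contains /w/ → not permitted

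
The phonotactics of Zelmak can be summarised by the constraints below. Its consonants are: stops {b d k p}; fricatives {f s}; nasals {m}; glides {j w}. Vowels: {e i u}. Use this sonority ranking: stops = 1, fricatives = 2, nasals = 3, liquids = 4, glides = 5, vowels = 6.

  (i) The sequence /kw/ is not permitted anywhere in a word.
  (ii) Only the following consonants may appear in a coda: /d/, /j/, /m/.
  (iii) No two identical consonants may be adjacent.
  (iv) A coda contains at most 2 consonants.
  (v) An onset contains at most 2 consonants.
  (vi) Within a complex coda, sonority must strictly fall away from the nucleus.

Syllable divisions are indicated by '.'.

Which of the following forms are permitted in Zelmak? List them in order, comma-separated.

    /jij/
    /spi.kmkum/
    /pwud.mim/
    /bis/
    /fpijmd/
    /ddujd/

/jij/ — σ1 onset /j/, coda /j/ ok → permitted
/spi.kmkum/ — violates constraint (v): syllable 2 onset /kmk/ has 3 consonants (> 2) → not permitted
/pwud.mim/ — σ1 onset /pw/ (2C), coda /d/ ok; σ2 onset /m/, coda /m/ ok → permitted
/bis/ — violates constraint (ii): syllable 1 coda contains /s/, which is not a licensed coda consonant → not permitted
/fpijmd/ — violates constraint (iv): syllable 1 coda /jmd/ has 3 consonants (> 2) → not permitted
/ddujd/ — violates constraint (iii): adjacent identical consonants /dd/ → not permitted

/jij/, /pwud.mim/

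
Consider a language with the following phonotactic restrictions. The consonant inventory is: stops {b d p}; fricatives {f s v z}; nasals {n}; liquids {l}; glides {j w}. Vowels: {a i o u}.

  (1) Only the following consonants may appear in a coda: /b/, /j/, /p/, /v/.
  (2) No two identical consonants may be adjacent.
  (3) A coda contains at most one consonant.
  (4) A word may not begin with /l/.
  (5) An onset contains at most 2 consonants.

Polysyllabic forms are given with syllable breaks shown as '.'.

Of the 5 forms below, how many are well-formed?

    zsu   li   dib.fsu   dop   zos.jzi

3

zsu — σ1 onset /zs/ (2C), coda /∅/ ok → well-formed
li — violates constraint 4: word begins with /l/ → ill-formed
dib.fsu — σ1 onset /d/, coda /b/ ok; σ2 onset /fs/ (2C), coda /∅/ ok → well-formed
dop — σ1 onset /d/, coda /p/ ok → well-formed
zos.jzi — violates constraint 1: syllable 1 coda contains /s/, which is not a licensed coda consonant → ill-formed
Well-formed: zsu, dib.fsu, dop → 3.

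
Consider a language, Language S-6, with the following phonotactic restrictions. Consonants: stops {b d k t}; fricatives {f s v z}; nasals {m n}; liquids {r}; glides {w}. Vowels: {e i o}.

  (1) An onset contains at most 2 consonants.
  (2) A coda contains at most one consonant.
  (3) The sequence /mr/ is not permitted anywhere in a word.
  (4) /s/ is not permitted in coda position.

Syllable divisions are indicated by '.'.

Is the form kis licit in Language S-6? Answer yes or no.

kis — violates constraint 4: syllable 1 coda contains /s/ → illicit

no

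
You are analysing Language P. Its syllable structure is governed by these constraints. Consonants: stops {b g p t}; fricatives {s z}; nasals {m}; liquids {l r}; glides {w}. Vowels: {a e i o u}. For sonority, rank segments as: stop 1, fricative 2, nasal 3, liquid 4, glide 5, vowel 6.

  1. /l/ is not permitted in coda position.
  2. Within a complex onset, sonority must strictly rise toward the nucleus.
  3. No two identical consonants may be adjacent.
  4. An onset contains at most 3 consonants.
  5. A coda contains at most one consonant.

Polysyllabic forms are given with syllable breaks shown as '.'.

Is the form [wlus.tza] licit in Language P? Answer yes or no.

[wlus.tza] — violates constraint 2: syllable 1 onset /wl/: /w/ (glide, 5) → /l/ (liquid, 4) does not rise → illicit

no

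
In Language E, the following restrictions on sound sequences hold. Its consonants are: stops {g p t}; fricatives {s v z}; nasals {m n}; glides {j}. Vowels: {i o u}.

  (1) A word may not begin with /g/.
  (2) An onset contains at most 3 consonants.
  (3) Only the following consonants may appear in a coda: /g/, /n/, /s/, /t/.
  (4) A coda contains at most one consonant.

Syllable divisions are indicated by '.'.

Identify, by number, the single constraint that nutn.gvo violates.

4

nutn.gvo: syllable 1 coda /tn/ has 2 consonants (> 1).
This is a violation of constraint 4: "A coda contains at most one consonant."
The remaining constraints (1, 2, 3) are satisfied.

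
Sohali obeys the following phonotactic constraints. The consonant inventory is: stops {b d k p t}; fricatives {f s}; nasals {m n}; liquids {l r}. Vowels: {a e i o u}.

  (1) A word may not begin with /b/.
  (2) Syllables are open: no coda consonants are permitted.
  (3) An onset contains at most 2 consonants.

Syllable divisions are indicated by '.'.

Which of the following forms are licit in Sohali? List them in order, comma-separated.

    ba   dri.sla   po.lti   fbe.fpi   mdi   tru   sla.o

dri.sla, po.lti, fbe.fpi, mdi, tru, sla.o

ba — violates constraint 1: word begins with /b/ → illicit
dri.sla — σ1 onset /dr/ (2C), coda /∅/ ok; σ2 onset /sl/ (2C), coda /∅/ ok → licit
po.lti — σ1 onset /p/, coda /∅/ ok; σ2 onset /lt/ (2C), coda /∅/ ok → licit
fbe.fpi — σ1 onset /fb/ (2C), coda /∅/ ok; σ2 onset /fp/ (2C), coda /∅/ ok → licit
mdi — σ1 onset /md/ (2C), coda /∅/ ok → licit
tru — σ1 onset /tr/ (2C), coda /∅/ ok → licit
sla.o — σ1 onset /sl/ (2C), coda /∅/ ok; σ2 onset /∅/, coda /∅/ ok → licit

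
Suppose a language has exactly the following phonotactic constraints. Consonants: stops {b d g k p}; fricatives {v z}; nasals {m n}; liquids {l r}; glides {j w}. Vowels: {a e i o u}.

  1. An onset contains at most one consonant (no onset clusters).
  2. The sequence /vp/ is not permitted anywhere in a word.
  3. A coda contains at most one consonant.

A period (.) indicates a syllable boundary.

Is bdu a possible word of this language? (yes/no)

no

bdu — violates constraint 1: syllable 1 onset /bd/ has 2 consonants (> 1) → not permitted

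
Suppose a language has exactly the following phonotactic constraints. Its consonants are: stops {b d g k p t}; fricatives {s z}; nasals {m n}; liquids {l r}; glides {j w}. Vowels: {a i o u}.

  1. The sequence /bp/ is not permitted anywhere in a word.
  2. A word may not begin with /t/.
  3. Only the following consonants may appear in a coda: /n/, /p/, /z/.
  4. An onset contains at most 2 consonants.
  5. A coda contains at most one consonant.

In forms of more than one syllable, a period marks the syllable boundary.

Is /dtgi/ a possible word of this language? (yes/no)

no

/dtgi/ — violates constraint 4: syllable 1 onset /dtg/ has 3 consonants (> 2) → ill-formed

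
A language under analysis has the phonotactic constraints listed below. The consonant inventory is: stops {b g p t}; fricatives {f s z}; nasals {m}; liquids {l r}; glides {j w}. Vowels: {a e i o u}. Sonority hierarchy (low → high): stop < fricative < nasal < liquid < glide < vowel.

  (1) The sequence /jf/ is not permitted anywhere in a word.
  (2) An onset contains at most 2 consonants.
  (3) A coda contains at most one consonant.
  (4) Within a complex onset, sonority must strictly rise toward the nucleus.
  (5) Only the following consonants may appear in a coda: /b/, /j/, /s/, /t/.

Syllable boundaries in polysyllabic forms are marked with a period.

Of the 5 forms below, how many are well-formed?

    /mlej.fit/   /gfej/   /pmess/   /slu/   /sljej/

/mlej.fit/ — violates constraint 1: contains banned sequence /jf/ → ill-formed
/gfej/ — σ1 onset /gf/ (1→2 rises), coda /j/ ok → well-formed
/pmess/ — violates constraint 3: syllable 1 coda /ss/ has 2 consonants (> 1) → ill-formed
/slu/ — σ1 onset /sl/ (2→4 rises), coda /∅/ ok → well-formed
/sljej/ — violates constraint 2: syllable 1 onset /slj/ has 3 consonants (> 2) → ill-formed
Well-formed: /gfej/, /slu/ → 2.

2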